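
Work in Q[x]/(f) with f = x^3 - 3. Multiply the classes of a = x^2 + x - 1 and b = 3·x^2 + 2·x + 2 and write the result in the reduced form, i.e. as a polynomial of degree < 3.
First multiply in Q[x] without reducing: a · b = 3·x^4 + 5·x^3 + x^2 - 2. Now divide by f(x) = x^3 - 3, eliminating the leading term at each step:
  leading term 3·x^4: subtract (3·x)·f(x) = 3·x^4 - 9·x, leaving 5·x^3 + x^2 + 9·x - 2
  leading term 5·x^3: subtract (5)·f(x) = 5·x^3 - 15, leaving x^2 + 9·x + 13
The degree is now < 3, so this is the remainder. Hence a · b ≡ x^2 + 9·x + 13 in Q[x]/(f).

Final answer: a · b ≡ x^2 + 9·x + 13 (mod f(x))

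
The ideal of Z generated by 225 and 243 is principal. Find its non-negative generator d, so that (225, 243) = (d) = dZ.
(225, 243) = (9); d = 9

In the PID Z, (a, b) is generated by gcd(a, b). Compute gcd(243, 225) with the extended Euclidean algorithm, tracking rows (r, s, t) with s·243 + t·225 = r:
  row A: (243, 1, 0)   [1·243 + 0·225 = 243]
  row B: (225, 0, 1)   [0·243 + 1·225 = 225]
  243 = 1·225 + 18   → row C = row A − 1·row B = (18, 1, −1)   [check: 1·243 − 1·225 = 18]
  225 = 12·18 + 9   → row D = row B − 12·row C = (9, −12, 13)   [check: −12·243 + 13·225 = 9]
  18 = 2·9 + 0   → remainder 0, stop. gcd = 9 (last nonzero row D).
So gcd(225, 243) = 9, with Bézout identity −12·243 + 13·225 = 9. Containment (⊇): the Bézout identity exhibits 9 as an element of (225, 243), giving (9) ⊆ (225, 243). Containment (⊆): since 9 | 225 and 9 | 243 (225 = 9·25, 243 = 9·27), every Z-linear combination of 225 and 243 is divisible by 9, so (225, 243) ⊆ (9). Therefore (225, 243) = (9), d = 9.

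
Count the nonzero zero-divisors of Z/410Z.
Z/410Z has 249 nonzero zero-divisors

In Z/410Z each nonzero element is either a unit (gcd with 410 is 1) or a zero-divisor (gcd > 1). The number of units is φ(410): factorise 410 = 2 · 5 · 41, so φ(410) = (2 − 1) · (5 − 1) · (41 − 1) = 1 · 4 · 40 = 160. The nonzero elements number 410 − 1 = 409. Hence the nonzero zero-divisors number 409 − 160 = 249.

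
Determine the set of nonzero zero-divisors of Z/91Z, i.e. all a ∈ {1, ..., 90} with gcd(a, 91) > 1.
An element a ∈ Z/91Z (with a ≠ 0) is a zero-divisor iff gcd(a, 91) > 1 (because a is a unit precisely when gcd(a, n) = 1, and in Z/nZ every nonzero, non-unit element is a zero-divisor). Scan a = 1, ..., 90 and keep those with gcd(a, 91) > 1:
  gcd(7, 91) = 7, gcd(13, 91) = 13, gcd(14, 91) = 7, gcd(21, 91) = 7, gcd(26, 91) = 13, gcd(28, 91) = 7, gcd(35, 91) = 7, gcd(39, 91) = 13, gcd(42, 91) = 7, gcd(49, 91) = 7, gcd(52, 91) = 13, gcd(56, 91) = 7, gcd(63, 91) = 7, gcd(65, 91) = 13, gcd(70, 91) = 7, gcd(77, 91) = 7, gcd(78, 91) = 13, gcd(84, 91) = 7.
All other a ∈ {1, ..., 90} have gcd(a, 91) = 1 and are units. So the nonzero zero-divisors are exactly the 18 values of a appearing in this scan.

Final answer: nonzero zero-divisors of Z/91Z = {7, 13, 14, 21, 26, 28, 35, 39, 42, 49, 52, 56, 63, 65, 70, 77, 78, 84}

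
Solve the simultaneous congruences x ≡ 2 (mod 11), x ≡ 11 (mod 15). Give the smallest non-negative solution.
The moduli 11, 15 are pairwise coprime, so by the CRT there is a unique solution mod 11·15 = 165.
Solve by successive substitution. Start with x ≡ 2 (mod 11).
  Combine with x ≡ 11 (mod 15): write x = 2 + 11·t and require 2 + 11·t ≡ 11 (mod 15), i.e. 11·t ≡ 11 − 2 ≡ 9 (mod 15). Since 11^(−1) ≡ 11 (mod 15), t ≡ 11·9 ≡ 9 (mod 15). So x ≡ 2 + 11·9 = 101 (mod 165).
Unique solution in [0, 165): x = 101.

Final answer: x ≡ 101 (mod 165); the representative in [0, 165) is 101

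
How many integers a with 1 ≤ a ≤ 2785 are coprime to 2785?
2224

The number of a ∈ {1, ..., 2785} with gcd(a, 2785) = 1 is by definition Euler's totient φ(2785). φ is multiplicative, with φ(p^e) = p^e − p^(e−1). Factorise 2785 = 5 · 557. Then
  φ(2785) = (5 − 1) · (557 − 1) = 4 · 556 = 2224.
So there are 2224 such integers.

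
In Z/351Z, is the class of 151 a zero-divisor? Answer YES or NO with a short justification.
NO

gcd(151, 351) = 1, so 151 is a unit in Z/351Z (it has a multiplicative inverse). A unit cannot be a zero-divisor: if 151·b ≡ 0 then multiplying both sides by 151^(−1) gives b ≡ 0. So 151 is not a zero-divisor.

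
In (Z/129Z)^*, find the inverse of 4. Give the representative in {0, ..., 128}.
4^(−1) ≡ 97 (mod 129)

Apply the extended Euclidean algorithm to (129, 4), tracking rows (r, s, t) with s·129 + t·4 = r. Each division r_prev = q·r_cur + r_new produces the new row as (previous row) − q·(current row):
  row A: (129, 1, 0)   [1·129 + 0·4 = 129]
  row B: (4, 0, 1)   [0·129 + 1·4 = 4]
  129 = 32·4 + 1   → row C = row A − 32·row B = (1, 1, −32)   [check: 1·129 − 32·4 = 1]
  4 = 4·1 + 0   → remainder 0, stop. gcd = 1 (last nonzero row C).
The gcd is 1, so 4 is invertible mod 129. The last nonzero row gives 1·129 − 32·4 = 1, so t = −32. So 4^(−1) ≡ −32 ≡ 97 (mod 129). Verify: 4 · 97 = 388 ≡ 1 (mod 129). ✓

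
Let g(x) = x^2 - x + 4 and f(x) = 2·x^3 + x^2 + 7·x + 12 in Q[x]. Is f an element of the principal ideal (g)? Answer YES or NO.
In Q[x] the ideal (g) consists of all multiples of g, so f ∈ (g) iff g | f, i.e. iff the remainder of f on division by g is 0. Divide f by g (g is monic, so eliminate the leading term of the running remainder at each step):
  leading term 2·x^3: subtract (2·x)·g(x) = 2·x^3 - 2·x^2 + 8·x, leaving 3·x^2 - x + 12
  leading term 3·x^2: subtract (3)·g(x) = 3·x^2 - 3·x + 12, leaving 2·x
The remainder r(x) = 2·x ≠ 0 (and deg r < deg g), so g ∤ f, i.e. f ∉ (g).

Final answer: NO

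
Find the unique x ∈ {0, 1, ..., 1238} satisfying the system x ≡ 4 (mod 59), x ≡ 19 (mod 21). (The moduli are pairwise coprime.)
The moduli 59, 21 are pairwise coprime, so by the CRT there is a unique solution mod 59·21 = 1239.
Solve by successive substitution. Start with x ≡ 4 (mod 59).
  Combine with x ≡ 19 (mod 21): write x = 4 + 59·t and require 4 + 59·t ≡ 19 (mod 21), i.e. 59·t ≡ 19 − 4 ≡ 15 (mod 21). Since 59^(−1) ≡ 5 (mod 21) (59 ≡ 17 (mod 21)), t ≡ 5·15 ≡ 12 (mod 21). So x ≡ 4 + 59·12 = 712 (mod 1239).
Unique solution in [0, 1239): x = 712.

Final answer: x ≡ 712 (mod 1239); the representative in [0, 1239) is 712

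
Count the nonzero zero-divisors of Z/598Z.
In Z/598Z each nonzero element is either a unit (gcd with 598 is 1) or a zero-divisor (gcd > 1). The number of units is φ(598): factorise 598 = 2 · 13 · 23, so φ(598) = (2 − 1) · (13 − 1) · (23 − 1) = 1 · 12 · 22 = 264. The nonzero elements number 598 − 1 = 597. Hence the nonzero zero-divisors number 597 − 264 = 333.

Final answer: Z/598Z has 333 nonzero zero-divisors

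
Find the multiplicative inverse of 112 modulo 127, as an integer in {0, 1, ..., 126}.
Apply the extended Euclidean algorithm to (127, 112), tracking rows (r, s, t) with s·127 + t·112 = r. Each division r_prev = q·r_cur + r_new produces the new row as (previous row) − q·(current row):
  row A: (127, 1, 0)   [1·127 + 0·112 = 127]
  row B: (112, 0, 1)   [0·127 + 1·112 = 112]
  127 = 1·112 + 15   → row C = row A − 1·row B = (15, 1, −1)   [check: 1·127 − 1·112 = 15]
  112 = 7·15 + 7   → row D = row B − 7·row C = (7, −7, 8)   [check: −7·127 + 8·112 = 7]
  15 = 2·7 + 1   → row E = row C − 2·row D = (1, 15, −17)   [check: 15·127 − 17·112 = 1]
  7 = 7·1 + 0   → remainder 0, stop. gcd = 1 (last nonzero row E).
The gcd is 1, so 112 is invertible mod 127. The last nonzero row gives 15·127 − 17·112 = 1, so t = −17. So 112^(−1) ≡ −17 ≡ 110 (mod 127). Verify: 112 · 110 = 12320 ≡ 1 (mod 127). ✓

Final answer: 112^(−1) ≡ 110 (mod 127)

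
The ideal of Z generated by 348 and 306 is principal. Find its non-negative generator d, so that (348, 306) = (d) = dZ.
(348, 306) = (6); d = 6

In the PID Z, (a, b) is generated by gcd(a, b). Compute gcd(348, 306) with the extended Euclidean algorithm, tracking rows (r, s, t) with s·348 + t·306 = r:
  row A: (348, 1, 0)   [1·348 + 0·306 = 348]
  row B: (306, 0, 1)   [0·348 + 1·306 = 306]
  348 = 1·306 + 42   → row C = row A − 1·row B = (42, 1, −1)   [check: 1·348 − 1·306 = 42]
  306 = 7·42 + 12   → row D = row B − 7·row C = (12, −7, 8)   [check: −7·348 + 8·306 = 12]
  42 = 3·12 + 6   → row E = row C − 3·row D = (6, 22, −25)   [check: 22·348 − 25·306 = 6]
  12 = 2·6 + 0   → remainder 0, stop. gcd = 6 (last nonzero row E).
So gcd(348, 306) = 6, with Bézout identity 22·348 − 25·306 = 6. Containment (⊇): the Bézout identity exhibits 6 as an element of (348, 306), giving (6) ⊆ (348, 306). Containment (⊆): since 6 | 348 and 6 | 306 (348 = 6·58, 306 = 6·51), every Z-linear combination of 348 and 306 is divisible by 6, so (348, 306) ⊆ (6). Therefore (348, 306) = (6), d = 6.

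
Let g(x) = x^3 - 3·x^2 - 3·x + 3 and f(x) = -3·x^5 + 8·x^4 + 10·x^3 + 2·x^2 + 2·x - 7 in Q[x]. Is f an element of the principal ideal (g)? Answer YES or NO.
NO

In Q[x] the ideal (g) consists of all multiples of g, so f ∈ (g) iff g | f, i.e. iff the remainder of f on division by g is 0. Divide f by g (g is monic, so eliminate the leading term of the running remainder at each step):
  leading term -3·x^5: subtract (-3·x^2)·g(x) = -3·x^5 + 9·x^4 + 9·x^3 - 9·x^2, leaving -x^4 + x^3 + 11·x^2 + 2·x - 7
  leading term -x^4: subtract (-x)·g(x) = -x^4 + 3·x^3 + 3·x^2 - 3·x, leaving -2·x^3 + 8·x^2 + 5·x - 7
  leading term -2·x^3: subtract (-2)·g(x) = -2·x^3 + 6·x^2 + 6·x - 6, leaving 2·x^2 - x - 1
The remainder r(x) = 2·x^2 - x - 1 ≠ 0 (and deg r < deg g), so g ∤ f, i.e. f ∉ (g).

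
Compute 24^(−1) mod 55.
24^(−1) ≡ 39 (mod 55)

Apply the extended Euclidean algorithm to (55, 24), tracking rows (r, s, t) with s·55 + t·24 = r. Each division r_prev = q·r_cur + r_new produces the new row as (previous row) − q·(current row):
  row A: (55, 1, 0)   [1·55 + 0·24 = 55]
  row B: (24, 0, 1)   [0·55 + 1·24 = 24]
  55 = 2·24 + 7   → row C = row A − 2·row B = (7, 1, −2)   [check: 1·55 − 2·24 = 7]
  24 = 3·7 + 3   → row D = row B − 3·row C = (3, −3, 7)   [check: −3·55 + 7·24 = 3]
  7 = 2·3 + 1   → row E = row C − 2·row D = (1, 7, −16)   [check: 7·55 − 16·24 = 1]
  3 = 3·1 + 0   → remainder 0, stop. gcd = 1 (last nonzero row E).
The gcd is 1, so 24 is invertible mod 55. The last nonzero row gives 7·55 − 16·24 = 1, so t = −16. So 24^(−1) ≡ −16 ≡ 39 (mod 55). Verify: 24 · 39 = 936 ≡ 1 (mod 55). ✓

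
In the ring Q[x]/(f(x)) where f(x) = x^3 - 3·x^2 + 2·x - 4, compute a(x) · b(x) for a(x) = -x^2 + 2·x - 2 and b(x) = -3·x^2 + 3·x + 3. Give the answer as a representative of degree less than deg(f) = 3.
a · b ≡ 3·x^2 + 12·x - 6 (mod f(x))

First multiply in Q[x] without reducing: a · b = 3·x^4 - 9·x^3 + 9·x^2 - 6. Now divide by f(x) = x^3 - 3·x^2 + 2·x - 4, eliminating the leading term at each step:
  leading term 3·x^4: subtract (3·x)·f(x) = 3·x^4 - 9·x^3 + 6·x^2 - 12·x, leaving 3·x^2 + 12·x - 6
The degree is now < 3, so this is the remainder. Hence a · b ≡ 3·x^2 + 12·x - 6 in Q[x]/(f).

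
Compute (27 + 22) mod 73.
49

Both summands are already reduced mod 73. 27 + 22 = 49; 49 = 0·73 + 49, so (27 + 22) mod 73 = 49.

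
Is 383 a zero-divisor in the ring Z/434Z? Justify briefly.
gcd(383, 434) = 1, so 383 is a unit in Z/434Z (it has a multiplicative inverse). A unit cannot be a zero-divisor: if 383·b ≡ 0 then multiplying both sides by 383^(−1) gives b ≡ 0. So 383 is not a zero-divisor.

Final answer: NO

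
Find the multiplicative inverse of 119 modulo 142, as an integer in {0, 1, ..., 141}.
119^(−1) ≡ 37 (mod 142)

Apply the extended Euclidean algorithm to (142, 119), tracking rows (r, s, t) with s·142 + t·119 = r. Each division r_prev = q·r_cur + r_new produces the new row as (previous row) − q·(current row):
  row A: (142, 1, 0)   [1·142 + 0·119 = 142]
  row B: (119, 0, 1)   [0·142 + 1·119 = 119]
  142 = 1·119 + 23   → row C = row A − 1·row B = (23, 1, −1)   [check: 1·142 − 1·119 = 23]
  119 = 5·23 + 4   → row D = row B − 5·row C = (4, −5, 6)   [check: −5·142 + 6·119 = 4]
  23 = 5·4 + 3   → row E = row C − 5·row D = (3, 26, −31)   [check: 26·142 − 31·119 = 3]
  4 = 1·3 + 1   → row F = row D − 1·row E = (1, −31, 37)   [check: −31·142 + 37·119 = 1]
  3 = 3·1 + 0   → remainder 0, stop. gcd = 1 (last nonzero row F).
The gcd is 1, so 119 is invertible mod 142. The last nonzero row gives −31·142 + 37·119 = 1, so t = 37. So 119^(−1) ≡ 37 (mod 142). Verify: 119 · 37 = 4403 ≡ 1 (mod 142). ✓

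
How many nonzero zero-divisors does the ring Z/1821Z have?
Z/1821Z has 608 nonzero zero-divisors

In Z/1821Z each nonzero element is either a unit (gcd with 1821 is 1) or a zero-divisor (gcd > 1). The number of units is φ(1821): factorise 1821 = 3 · 607, so φ(1821) = (3 − 1) · (607 − 1) = 2 · 606 = 1212. The nonzero elements number 1821 − 1 = 1820. Hence the nonzero zero-divisors number 1820 − 1212 = 608.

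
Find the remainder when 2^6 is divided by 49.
15

Use repeated squaring. Binary(6) = 110. Walk through the bits of the exponent 6 left-to-right: at each bit after the leading one, square the running value, then multiply by 2 if the bit is 1 (always reducing mod 49):
  bit 1 = 1 (leading): start with 2.
  bit 2 = 1: square 2^2 = 4; bit is 1, so multiply 4·2 = 8 (mod 49).
  bit 3 = 0: square 8^2 = 64 ≡ 15 (mod 49).
Final value: 2^6 ≡ 15 (mod 49).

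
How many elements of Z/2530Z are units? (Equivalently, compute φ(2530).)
Z/2530Z has φ(2530) = 880 units

An element a ∈ Z/2530Z is a unit iff gcd(a, 2530) = 1, so the number of units is φ(2530). φ is multiplicative, with φ(p^e) = p^e − p^(e−1). Factorise 2530 = 2 · 5 · 11 · 23. Then
  φ(2530) = (2 − 1) · (5 − 1) · (11 − 1) · (23 − 1) = 1 · 4 · 10 · 22 = 880.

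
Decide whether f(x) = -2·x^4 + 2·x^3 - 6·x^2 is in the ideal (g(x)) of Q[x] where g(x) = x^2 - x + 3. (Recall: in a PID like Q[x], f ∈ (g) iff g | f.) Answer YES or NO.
YES

In Q[x] the ideal (g) consists of all multiples of g, so f ∈ (g) iff g | f, i.e. iff the remainder of f on division by g is 0. Divide f by g (g is monic, so eliminate the leading term of the running remainder at each step):
  leading term -2·x^4: subtract (-2·x^2)·g(x) = -2·x^4 + 2·x^3 - 6·x^2, leaving 0
The remainder is 0, so f(x) = g(x) · h(x) with h(x) = -2·x^2. Hence g | f, i.e. f ∈ (g).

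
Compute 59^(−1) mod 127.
59^(−1) ≡ 28 (mod 127)

Apply the extended Euclidean algorithm to (127, 59), tracking rows (r, s, t) with s·127 + t·59 = r. Each division r_prev = q·r_cur + r_new produces the new row as (previous row) − q·(current row):
  row A: (127, 1, 0)   [1·127 + 0·59 = 127]
  row B: (59, 0, 1)   [0·127 + 1·59 = 59]
  127 = 2·59 + 9   → row C = row A − 2·row B = (9, 1, −2)   [check: 1·127 − 2·59 = 9]
  59 = 6·9 + 5   → row D = row B − 6·row C = (5, −6, 13)   [check: −6·127 + 13·59 = 5]
  9 = 1·5 + 4   → row E = row C − 1·row D = (4, 7, −15)   [check: 7·127 − 15·59 = 4]
  5 = 1·4 + 1   → row F = row D − 1·row E = (1, −13, 28)   [check: −13·127 + 28·59 = 1]
  4 = 4·1 + 0   → remainder 0, stop. gcd = 1 (last nonzero row F).
The gcd is 1, so 59 is invertible mod 127. The last nonzero row gives −13·127 + 28·59 = 1, so t = 28. So 59^(−1) ≡ 28 (mod 127). Verify: 59 · 28 = 1652 ≡ 1 (mod 127). ✓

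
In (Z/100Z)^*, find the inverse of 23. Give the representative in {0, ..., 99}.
Apply the extended Euclidean algorithm to (100, 23), tracking rows (r, s, t) with s·100 + t·23 = r. Each division r_prev = q·r_cur + r_new produces the new row as (previous row) − q·(current row):
  row A: (100, 1, 0)   [1·100 + 0·23 = 100]
  row B: (23, 0, 1)   [0·100 + 1·23 = 23]
  100 = 4·23 + 8   → row C = row A − 4·row B = (8, 1, −4)   [check: 1·100 − 4·23 = 8]
  23 = 2·8 + 7   → row D = row B − 2·row C = (7, −2, 9)   [check: −2·100 + 9·23 = 7]
  8 = 1·7 + 1   → row E = row C − 1·row D = (1, 3, −13)   [check: 3·100 − 13·23 = 1]
  7 = 7·1 + 0   → remainder 0, stop. gcd = 1 (last nonzero row E).
The gcd is 1, so 23 is invertible mod 100. The last nonzero row gives 3·100 − 13·23 = 1, so t = −13. So 23^(−1) ≡ −13 ≡ 87 (mod 100). Verify: 23 · 87 = 2001 ≡ 1 (mod 100). ✓

Final answer: 23^(−1) ≡ 87 (mod 100)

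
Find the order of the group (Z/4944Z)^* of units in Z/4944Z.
(Z/4944Z)^* consists of the classes a with gcd(a, 4944) = 1, so its order is φ(4944). φ is multiplicative, with φ(p^e) = p^e − p^(e−1). Factorise 4944 = 2^4 · 3 · 103. Then
  φ(4944) = (2^4 − 2^3) · (3 − 1) · (103 − 1) = 8 · 2 · 102 = 1632.
Thus |(Z/4944Z)^*| = 1632.

Final answer: |(Z/4944Z)^*| = 1632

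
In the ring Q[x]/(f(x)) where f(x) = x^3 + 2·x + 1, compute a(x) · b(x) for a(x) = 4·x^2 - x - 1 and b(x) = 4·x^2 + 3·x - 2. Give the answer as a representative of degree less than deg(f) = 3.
a · b ≡ -47·x^2 - 33·x - 6 (mod f(x))

First multiply in Q[x] without reducing: a · b = 16·x^4 + 8·x^3 - 15·x^2 - x + 2. Now divide by f(x) = x^3 + 2·x + 1, eliminating the leading term at each step:
  leading term 16·x^4: subtract (16·x)·f(x) = 16·x^4 + 32·x^2 + 16·x, leaving 8·x^3 - 47·x^2 - 17·x + 2
  leading term 8·x^3: subtract (8)·f(x) = 8·x^3 + 16·x + 8, leaving -47·x^2 - 33·x - 6
The degree is now < 3, so this is the remainder. Hence a · b ≡ -47·x^2 - 33·x - 6 in Q[x]/(f).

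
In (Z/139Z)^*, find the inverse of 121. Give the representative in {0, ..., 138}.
Apply the extended Euclidean algorithm to (139, 121), tracking rows (r, s, t) with s·139 + t·121 = r. Each division r_prev = q·r_cur + r_new produces the new row as (previous row) − q·(current row):
  row A: (139, 1, 0)   [1·139 + 0·121 = 139]
  row B: (121, 0, 1)   [0·139 + 1·121 = 121]
  139 = 1·121 + 18   → row C = row A − 1·row B = (18, 1, −1)   [check: 1·139 − 1·121 = 18]
  121 = 6·18 + 13   → row D = row B − 6·row C = (13, −6, 7)   [check: −6·139 + 7·121 = 13]
  18 = 1·13 + 5   → row E = row C − 1·row D = (5, 7, −8)   [check: 7·139 − 8·121 = 5]
  13 = 2·5 + 3   → row F = row D − 2·row E = (3, −20, 23)   [check: −20·139 + 23·121 = 3]
  5 = 1·3 + 2   → row G = row E − 1·row F = (2, 27, −31)   [check: 27·139 − 31·121 = 2]
  3 = 1·2 + 1   → row H = row F − 1·row G = (1, −47, 54)   [check: −47·139 + 54·121 = 1]
  2 = 2·1 + 0   → remainder 0, stop. gcd = 1 (last nonzero row H).
The gcd is 1, so 121 is invertible mod 139. The last nonzero row gives −47·139 + 54·121 = 1, so t = 54. So 121^(−1) ≡ 54 (mod 139). Verify: 121 · 54 = 6534 ≡ 1 (mod 139). ✓

Final answer: 121^(−1) ≡ 54 (mod 139)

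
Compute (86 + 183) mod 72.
Reduce the summands first: 86 ≡ 14, 183 ≡ 39 (mod 72), so 86 + 183 ≡ 14 + 39 (mod 72). 14 + 39 = 53; 53 = 0·72 + 53, so (86 + 183) mod 72 = 53.

Final answer: 53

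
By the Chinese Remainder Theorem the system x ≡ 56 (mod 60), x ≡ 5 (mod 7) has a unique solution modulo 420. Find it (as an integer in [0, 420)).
The moduli 60, 7 are pairwise coprime, so by the CRT there is a unique solution mod 60·7 = 420.
Solve by successive substitution. Start with x ≡ 56 (mod 60).
  Combine with x ≡ 5 (mod 7): write x = 56 + 60·t and require 56 + 60·t ≡ 5 (mod 7), i.e. 60·t ≡ 5 − 56 ≡ 5 (mod 7). Since 60^(−1) ≡ 2 (mod 7) (60 ≡ 4 (mod 7)), t ≡ 2·5 ≡ 3 (mod 7). So x ≡ 56 + 60·3 = 236 (mod 420).
Unique solution in [0, 420): x = 236.

Final answer: x ≡ 236 (mod 420); the representative in [0, 420) is 236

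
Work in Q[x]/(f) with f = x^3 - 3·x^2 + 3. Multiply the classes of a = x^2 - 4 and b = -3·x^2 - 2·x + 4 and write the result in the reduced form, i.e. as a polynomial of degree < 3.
First multiply in Q[x] without reducing: a · b = -3·x^4 - 2·x^3 + 16·x^2 + 8·x - 16. Now divide by f(x) = x^3 - 3·x^2 + 3, eliminating the leading term at each step:
  leading term -3·x^4: subtract (-3·x)·f(x) = -3·x^4 + 9·x^3 - 9·x, leaving -11·x^3 + 16·x^2 + 17·x - 16
  leading term -11·x^3: subtract (-11)·f(x) = -11·x^3 + 33·x^2 - 33, leaving -17·x^2 + 17·x + 17
The degree is now < 3, so this is the remainder. Hence a · b ≡ -17·x^2 + 17·x + 17 in Q[x]/(f).

Final answer: a · b ≡ -17·x^2 + 17·x + 17 (mod f(x))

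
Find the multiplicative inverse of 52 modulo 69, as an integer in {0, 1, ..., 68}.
Apply the extended Euclidean algorithm to (69, 52), tracking rows (r, s, t) with s·69 + t·52 = r. Each division r_prev = q·r_cur + r_new produces the new row as (previous row) − q·(current row):
  row A: (69, 1, 0)   [1·69 + 0·52 = 69]
  row B: (52, 0, 1)   [0·69 + 1·52 = 52]
  69 = 1·52 + 17   → row C = row A − 1·row B = (17, 1, −1)   [check: 1·69 − 1·52 = 17]
  52 = 3·17 + 1   → row D = row B − 3·row C = (1, −3, 4)   [check: −3·69 + 4·52 = 1]
  17 = 17·1 + 0   → remainder 0, stop. gcd = 1 (last nonzero row D).
The gcd is 1, so 52 is invertible mod 69. The last nonzero row gives −3·69 + 4·52 = 1, so t = 4. So 52^(−1) ≡ 4 (mod 69). Verify: 52 · 4 = 208 ≡ 1 (mod 69). ✓

Final answer: 52^(−1) ≡ 4 (mod 69)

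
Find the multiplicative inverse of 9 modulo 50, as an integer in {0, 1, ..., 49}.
9^(−1) ≡ 39 (mod 50)

Apply the extended Euclidean algorithm to (50, 9), tracking rows (r, s, t) with s·50 + t·9 = r. Each division r_prev = q·r_cur + r_new produces the new row as (previous row) − q·(current row):
  row A: (50, 1, 0)   [1·50 + 0·9 = 50]
  row B: (9, 0, 1)   [0·50 + 1·9 = 9]
  50 = 5·9 + 5   → row C = row A − 5·row B = (5, 1, −5)   [check: 1·50 − 5·9 = 5]
  9 = 1·5 + 4   → row D = row B − 1·row C = (4, −1, 6)   [check: −1·50 + 6·9 = 4]
  5 = 1·4 + 1   → row E = row C − 1·row D = (1, 2, −11)   [check: 2·50 − 11·9 = 1]
  4 = 4·1 + 0   → remainder 0, stop. gcd = 1 (last nonzero row E).
The gcd is 1, so 9 is invertible mod 50. The last nonzero row gives 2·50 − 11·9 = 1, so t = −11. So 9^(−1) ≡ −11 ≡ 39 (mod 50). Verify: 9 · 39 = 351 ≡ 1 (mod 50). ✓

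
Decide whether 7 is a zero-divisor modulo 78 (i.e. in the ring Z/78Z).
NO

gcd(7, 78) = 1, so 7 is a unit in Z/78Z (it has a multiplicative inverse). A unit cannot be a zero-divisor: if 7·b ≡ 0 then multiplying both sides by 7^(−1) gives b ≡ 0. So 7 is not a zero-divisor.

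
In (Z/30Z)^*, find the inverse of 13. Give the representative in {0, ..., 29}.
Apply the extended Euclidean algorithm to (30, 13), tracking rows (r, s, t) with s·30 + t·13 = r. Each division r_prev = q·r_cur + r_new produces the new row as (previous row) − q·(current row):
  row A: (30, 1, 0)   [1·30 + 0·13 = 30]
  row B: (13, 0, 1)   [0·30 + 1·13 = 13]
  30 = 2·13 + 4   → row C = row A − 2·row B = (4, 1, −2)   [check: 1·30 − 2·13 = 4]
  13 = 3·4 + 1   → row D = row B − 3·row C = (1, −3, 7)   [check: −3·30 + 7·13 = 1]
  4 = 4·1 + 0   → remainder 0, stop. gcd = 1 (last nonzero row D).
The gcd is 1, so 13 is invertible mod 30. The last nonzero row gives −3·30 + 7·13 = 1, so t = 7. So 13^(−1) ≡ 7 (mod 30). Verify: 13 · 7 = 91 ≡ 1 (mod 30). ✓

Final answer: 13^(−1) ≡ 7 (mod 30)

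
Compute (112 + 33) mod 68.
9

Reduce the summands first: 112 ≡ 44 (mod 68), so 112 + 33 ≡ 44 + 33 (mod 68). 44 + 33 = 77; 77 = 1·68 + 9, so (112 + 33) mod 68 = 9.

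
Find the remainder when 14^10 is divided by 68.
Use repeated squaring. Binary(10) = 1010. Walk through the bits of the exponent 10 left-to-right: at each bit after the leading one, square the running value, then multiply by 14 if the bit is 1 (always reducing mod 68):
  bit 1 = 1 (leading): start with 14.
  bit 2 = 0: square 14^2 = 196 ≡ 60 (mod 68).
  bit 3 = 1: square 60^2 = 3600 ≡ 64; bit is 1, so multiply 64·14 = 896 ≡ 12 (mod 68).
  bit 4 = 0: square 12^2 = 144 ≡ 8 (mod 68).
Final value: 14^10 ≡ 8 (mod 68).

Final answer: 8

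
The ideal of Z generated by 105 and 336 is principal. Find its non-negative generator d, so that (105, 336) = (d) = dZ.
In the PID Z, (a, b) is generated by gcd(a, b). Compute gcd(336, 105) with the extended Euclidean algorithm, tracking rows (r, s, t) with s·336 + t·105 = r:
  row A: (336, 1, 0)   [1·336 + 0·105 = 336]
  row B: (105, 0, 1)   [0·336 + 1·105 = 105]
  336 = 3·105 + 21   → row C = row A − 3·row B = (21, 1, −3)   [check: 1·336 − 3·105 = 21]
  105 = 5·21 + 0   → remainder 0, stop. gcd = 21 (last nonzero row C).
So gcd(105, 336) = 21, with Bézout identity 1·336 − 3·105 = 21. Containment (⊇): the Bézout identity exhibits 21 as an element of (105, 336), giving (21) ⊆ (105, 336). Containment (⊆): since 21 | 105 and 21 | 336 (105 = 21·5, 336 = 21·16), every Z-linear combination of 105 and 336 is divisible by 21, so (105, 336) ⊆ (21). Therefore (105, 336) = (21), d = 21.

Final answer: (105, 336) = (21); d = 21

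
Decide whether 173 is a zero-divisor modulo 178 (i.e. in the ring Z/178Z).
gcd(173, 178) = 1, so 173 is a unit in Z/178Z (it has a multiplicative inverse). A unit cannot be a zero-divisor: if 173·b ≡ 0 then multiplying both sides by 173^(−1) gives b ≡ 0. So 173 is not a zero-divisor.

Final answer: NO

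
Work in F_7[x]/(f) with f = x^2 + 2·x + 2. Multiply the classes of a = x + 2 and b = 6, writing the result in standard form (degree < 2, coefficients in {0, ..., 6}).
a · b ≡ 6·x + 5 (mod f(x))

Multiply as integer polynomials: a · b = 6·x + 12. Reducing coefficients mod 7: a · b ≡ 6·x + 5. This already has degree < 2, so no reduction by f is needed. Hence a · b ≡ 6·x + 5 in F_7[x]/(f).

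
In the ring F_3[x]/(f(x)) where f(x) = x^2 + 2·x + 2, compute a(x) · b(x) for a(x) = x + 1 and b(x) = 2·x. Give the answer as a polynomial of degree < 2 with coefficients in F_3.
Multiply as integer polynomials: a · b = 2·x^2 + 2·x. Reducing coefficients mod 3: a · b ≡ 2·x^2 + 2·x. Now divide by f(x) = x^2 + 2·x + 2 in F_3[x], eliminating the leading term at each step:
  leading term 2·x^2: subtract (2)·f(x) = 2·x^2 + x + 1, leaving x + 2 (coefficients mod 3)
The degree is now < 2, so this is the remainder. Hence a · b ≡ x + 2 in F_3[x]/(f).

Final answer: a · b ≡ x + 2 (mod f(x))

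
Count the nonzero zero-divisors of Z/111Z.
Z/111Z has 38 nonzero zero-divisors

In Z/111Z each nonzero element is either a unit (gcd with 111 is 1) or a zero-divisor (gcd > 1). The number of units is φ(111): factorise 111 = 3 · 37, so φ(111) = (3 − 1) · (37 − 1) = 2 · 36 = 72. The nonzero elements number 111 − 1 = 110. Hence the nonzero zero-divisors number 110 − 72 = 38.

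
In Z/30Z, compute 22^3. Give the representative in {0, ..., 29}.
28

Use repeated squaring. Binary(3) = 11. Walk through the bits of the exponent 3 left-to-right: at each bit after the leading one, square the running value, then multiply by 22 if the bit is 1 (always reducing mod 30):
  bit 1 = 1 (leading): start with 22.
  bit 2 = 1: square 22^2 = 484 ≡ 4; bit is 1, so multiply 4·22 = 88 ≡ 28 (mod 30).
Final value: 22^3 ≡ 28 (mod 30).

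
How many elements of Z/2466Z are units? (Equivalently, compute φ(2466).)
Z/2466Z has φ(2466) = 816 units

An element a ∈ Z/2466Z is a unit iff gcd(a, 2466) = 1, so the number of units is φ(2466). φ is multiplicative, with φ(p^e) = p^e − p^(e−1). Factorise 2466 = 2 · 3^2 · 137. Then
  φ(2466) = (2 − 1) · (3^2 − 3^1) · (137 − 1) = 1 · 6 · 136 = 816.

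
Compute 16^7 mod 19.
17

Use repeated squaring. Binary(7) = 111. Walk through the bits of the exponent 7 left-to-right: at each bit after the leading one, square the running value, then multiply by 16 if the bit is 1 (always reducing mod 19):
  bit 1 = 1 (leading): start with 16.
  bit 2 = 1: square 16^2 = 256 ≡ 9; bit is 1, so multiply 9·16 = 144 ≡ 11 (mod 19).
  bit 3 = 1: square 11^2 = 121 ≡ 7; bit is 1, so multiply 7·16 = 112 ≡ 17 (mod 19).
Final value: 16^7 ≡ 17 (mod 19).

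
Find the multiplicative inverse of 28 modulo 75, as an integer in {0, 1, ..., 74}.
Apply the extended Euclidean algorithm to (75, 28), tracking rows (r, s, t) with s·75 + t·28 = r. Each division r_prev = q·r_cur + r_new produces the new row as (previous row) − q·(current row):
  row A: (75, 1, 0)   [1·75 + 0·28 = 75]
  row B: (28, 0, 1)   [0·75 + 1·28 = 28]
  75 = 2·28 + 19   → row C = row A − 2·row B = (19, 1, −2)   [check: 1·75 − 2·28 = 19]
  28 = 1·19 + 9   → row D = row B − 1·row C = (9, −1, 3)   [check: −1·75 + 3·28 = 9]
  19 = 2·9 + 1   → row E = row C − 2·row D = (1, 3, −8)   [check: 3·75 − 8·28 = 1]
  9 = 9·1 + 0   → remainder 0, stop. gcd = 1 (last nonzero row E).
The gcd is 1, so 28 is invertible mod 75. The last nonzero row gives 3·75 − 8·28 = 1, so t = −8. So 28^(−1) ≡ −8 ≡ 67 (mod 75). Verify: 28 · 67 = 1876 ≡ 1 (mod 75). ✓

Final answer: 28^(−1) ≡ 67 (mod 75)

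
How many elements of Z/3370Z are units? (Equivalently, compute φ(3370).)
Z/3370Z has φ(3370) = 1344 units

An element a ∈ Z/3370Z is a unit iff gcd(a, 3370) = 1, so the number of units is φ(3370). φ is multiplicative, with φ(p^e) = p^e − p^(e−1). Factorise 3370 = 2 · 5 · 337. Then
  φ(3370) = (2 − 1) · (5 − 1) · (337 − 1) = 1 · 4 · 336 = 1344.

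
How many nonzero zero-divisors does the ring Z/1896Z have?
Z/1896Z has 1271 nonzero zero-divisors

In Z/1896Z each nonzero element is either a unit (gcd with 1896 is 1) or a zero-divisor (gcd > 1). The number of units is φ(1896): factorise 1896 = 2^3 · 3 · 79, so φ(1896) = (2^3 − 2^2) · (3 − 1) · (79 − 1) = 4 · 2 · 78 = 624. The nonzero elements number 1896 − 1 = 1895. Hence the nonzero zero-divisors number 1895 − 624 = 1271.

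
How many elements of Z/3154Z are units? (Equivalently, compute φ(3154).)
An element a ∈ Z/3154Z is a unit iff gcd(a, 3154) = 1, so the number of units is φ(3154). φ is multiplicative, with φ(p^e) = p^e − p^(e−1). Factorise 3154 = 2 · 19 · 83. Then
  φ(3154) = (2 − 1) · (19 − 1) · (83 − 1) = 1 · 18 · 82 = 1476.

Final answer: Z/3154Z has φ(3154) = 1476 units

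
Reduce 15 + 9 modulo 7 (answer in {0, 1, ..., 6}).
Reduce the summands first: 15 ≡ 1, 9 ≡ 2 (mod 7), so 15 + 9 ≡ 1 + 2 (mod 7). 1 + 2 = 3; 3 = 0·7 + 3, so (15 + 9) mod 7 = 3.

Final answer: 3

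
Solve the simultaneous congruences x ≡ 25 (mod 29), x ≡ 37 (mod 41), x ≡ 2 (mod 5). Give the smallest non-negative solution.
The moduli 29, 41, 5 are pairwise coprime, so by the CRT there is a unique solution mod 29·41·5 = 5945.
Solve by successive substitution. Start with x ≡ 25 (mod 29).
  Combine with x ≡ 37 (mod 41): write x = 25 + 29·t and require 25 + 29·t ≡ 37 (mod 41), i.e. 29·t ≡ 37 − 25 ≡ 12 (mod 41). Since 29^(−1) ≡ 17 (mod 41), t ≡ 17·12 ≡ 40 (mod 41). So x ≡ 25 + 29·40 = 1185 (mod 1189).
  Combine with x ≡ 2 (mod 5): write x = 1185 + 1189·t and require 1185 + 1189·t ≡ 2 (mod 5), i.e. 1189·t ≡ 2 − 1185 ≡ 2 (mod 5). Since 1189^(−1) ≡ 4 (mod 5) (1189 ≡ 4 (mod 5)), t ≡ 4·2 ≡ 3 (mod 5). So x ≡ 1185 + 1189·3 = 4752 (mod 5945).
Unique solution in [0, 5945): x = 4752.

Final answer: x ≡ 4752 (mod 5945); the representative in [0, 5945) is 4752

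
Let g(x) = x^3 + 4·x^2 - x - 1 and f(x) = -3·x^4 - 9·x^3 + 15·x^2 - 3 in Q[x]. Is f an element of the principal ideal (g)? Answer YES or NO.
In Q[x] the ideal (g) consists of all multiples of g, so f ∈ (g) iff g | f, i.e. iff the remainder of f on division by g is 0. Divide f by g (g is monic, so eliminate the leading term of the running remainder at each step):
  leading term -3·x^4: subtract (-3·x)·g(x) = -3·x^4 - 12·x^3 + 3·x^2 + 3·x, leaving 3·x^3 + 12·x^2 - 3·x - 3
  leading term 3·x^3: subtract (3)·g(x) = 3·x^3 + 12·x^2 - 3·x - 3, leaving 0
The remainder is 0, so f(x) = g(x) · h(x) with h(x) = 3 - 3·x. Hence g | f, i.e. f ∈ (g).

Final answer: YES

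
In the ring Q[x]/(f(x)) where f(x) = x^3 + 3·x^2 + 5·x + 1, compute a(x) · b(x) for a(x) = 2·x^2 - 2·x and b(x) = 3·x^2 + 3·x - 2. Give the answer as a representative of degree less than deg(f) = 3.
First multiply in Q[x] without reducing: a · b = 6·x^4 - 10·x^2 + 4·x. Now divide by f(x) = x^3 + 3·x^2 + 5·x + 1, eliminating the leading term at each step:
  leading term 6·x^4: subtract (6·x)·f(x) = 6·x^4 + 18·x^3 + 30·x^2 + 6·x, leaving -18·x^3 - 40·x^2 - 2·x
  leading term -18·x^3: subtract (-18)·f(x) = -18·x^3 - 54·x^2 - 90·x - 18, leaving 14·x^2 + 88·x + 18
The degree is now < 3, so this is the remainder. Hence a · b ≡ 14·x^2 + 88·x + 18 in Q[x]/(f).

Final answer: a · b ≡ 14·x^2 + 88·x + 18 (mod f(x))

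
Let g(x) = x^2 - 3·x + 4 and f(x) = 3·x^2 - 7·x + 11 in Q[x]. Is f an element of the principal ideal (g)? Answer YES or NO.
In Q[x] the ideal (g) consists of all multiples of g, so f ∈ (g) iff g | f, i.e. iff the remainder of f on division by g is 0. Divide f by g (g is monic, so eliminate the leading term of the running remainder at each step):
  leading term 3·x^2: subtract (3)·g(x) = 3·x^2 - 9·x + 12, leaving 2·x - 1
The remainder r(x) = 2·x - 1 ≠ 0 (and deg r < deg g), so g ∤ f, i.e. f ∉ (g).

Final answer: NO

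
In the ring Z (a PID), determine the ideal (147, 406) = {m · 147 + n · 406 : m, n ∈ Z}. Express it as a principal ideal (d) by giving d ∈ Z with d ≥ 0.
(147, 406) = (7); d = 7

In the PID Z, (a, b) is generated by gcd(a, b). Compute gcd(406, 147) with the extended Euclidean algorithm, tracking rows (r, s, t) with s·406 + t·147 = r:
  row A: (406, 1, 0)   [1·406 + 0·147 = 406]
  row B: (147, 0, 1)   [0·406 + 1·147 = 147]
  406 = 2·147 + 112   → row C = row A − 2·row B = (112, 1, −2)   [check: 1·406 − 2·147 = 112]
  147 = 1·112 + 35   → row D = row B − 1·row C = (35, −1, 3)   [check: −1·406 + 3·147 = 35]
  112 = 3·35 + 7   → row E = row C − 3·row D = (7, 4, −11)   [check: 4·406 − 11·147 = 7]
  35 = 5·7 + 0   → remainder 0, stop. gcd = 7 (last nonzero row E).
So gcd(147, 406) = 7, with Bézout identity 4·406 − 11·147 = 7. Containment (⊇): the Bézout identity exhibits 7 as an element of (147, 406), giving (7) ⊆ (147, 406). Containment (⊆): since 7 | 147 and 7 | 406 (147 = 7·21, 406 = 7·58), every Z-linear combination of 147 and 406 is divisible by 7, so (147, 406) ⊆ (7). Therefore (147, 406) = (7), d = 7.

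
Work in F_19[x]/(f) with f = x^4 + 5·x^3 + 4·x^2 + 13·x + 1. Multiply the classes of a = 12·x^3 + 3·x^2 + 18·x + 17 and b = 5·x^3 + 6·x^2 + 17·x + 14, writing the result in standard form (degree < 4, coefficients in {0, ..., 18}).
a · b ≡ 5·x^3 + 17·x^2 + 14·x + 13 (mod f(x))

Multiply as integer polynomials: a · b = 60·x^6 + 87·x^5 + 312·x^4 + 412·x^3 + 450·x^2 + 541·x + 238. Reducing coefficients mod 19: a · b ≡ 3·x^6 + 11·x^5 + 8·x^4 + 13·x^3 + 13·x^2 + 9·x + 10. Now divide by f(x) = x^4 + 5·x^3 + 4·x^2 + 13·x + 1 in F_19[x], eliminating the leading term at each step:
  leading term 3·x^6: subtract (3·x^2)·f(x) = 3·x^6 + 15·x^5 + 12·x^4 + x^3 + 3·x^2, leaving 15·x^5 + 15·x^4 + 12·x^3 + 10·x^2 + 9·x + 10 (coefficients mod 19)
  leading term 15·x^5: subtract (15·x)·f(x) = 15·x^5 + 18·x^4 + 3·x^3 + 5·x^2 + 15·x, leaving 16·x^4 + 9·x^3 + 5·x^2 + 13·x + 10 (coefficients mod 19)
  leading term 16·x^4: subtract (16)·f(x) = 16·x^4 + 4·x^3 + 7·x^2 + 18·x + 16, leaving 5·x^3 + 17·x^2 + 14·x + 13 (coefficients mod 19)
The degree is now < 4, so this is the remainder. Hence a · b ≡ 5·x^3 + 17·x^2 + 14·x + 13 in F_19[x]/(f).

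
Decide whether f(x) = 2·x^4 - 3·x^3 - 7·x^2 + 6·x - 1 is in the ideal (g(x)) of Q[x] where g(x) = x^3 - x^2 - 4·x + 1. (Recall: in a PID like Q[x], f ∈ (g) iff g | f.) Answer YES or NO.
In Q[x] the ideal (g) consists of all multiples of g, so f ∈ (g) iff g | f, i.e. iff the remainder of f on division by g is 0. Divide f by g (g is monic, so eliminate the leading term of the running remainder at each step):
  leading term 2·x^4: subtract (2·x)·g(x) = 2·x^4 - 2·x^3 - 8·x^2 + 2·x, leaving -x^3 + x^2 + 4·x - 1
  leading term -x^3: subtract (-1)·g(x) = -x^3 + x^2 + 4·x - 1, leaving 0
The remainder is 0, so f(x) = g(x) · h(x) with h(x) = 2·x - 1. Hence g | f, i.e. f ∈ (g).

Final answer: YES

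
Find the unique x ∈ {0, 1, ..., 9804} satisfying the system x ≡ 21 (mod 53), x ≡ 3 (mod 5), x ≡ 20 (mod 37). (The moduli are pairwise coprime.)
x ≡ 5533 (mod 9805); the representative in [0, 9805) is 5533

The moduli 53, 5, 37 are pairwise coprime, so by the CRT there is a unique solution mod 53·5·37 = 9805.
Solve by successive substitution. Start with x ≡ 21 (mod 53).
  Combine with x ≡ 3 (mod 5): write x = 21 + 53·t and require 21 + 53·t ≡ 3 (mod 5), i.e. 53·t ≡ 3 − 21 ≡ 2 (mod 5). Since 53^(−1) ≡ 2 (mod 5) (53 ≡ 3 (mod 5)), t ≡ 2·2 ≡ 4 (mod 5). So x ≡ 21 + 53·4 = 233 (mod 265).
  Combine with x ≡ 20 (mod 37): write x = 233 + 265·t and require 233 + 265·t ≡ 20 (mod 37), i.e. 265·t ≡ 20 − 233 ≡ 9 (mod 37). Since 265^(−1) ≡ 31 (mod 37) (265 ≡ 6 (mod 37)), t ≡ 31·9 ≡ 20 (mod 37). So x ≡ 233 + 265·20 = 5533 (mod 9805).
Unique solution in [0, 9805): x = 5533.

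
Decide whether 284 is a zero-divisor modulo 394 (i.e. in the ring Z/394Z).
gcd(284, 394) = 2 > 1, so 284 is not a unit in Z/394Z. In Z/nZ every nonzero non-unit is a zero-divisor: explicitly, take b = 394/gcd = 197 ≠ 0 (mod 394); then 284·197 = 55948 = 142·394, i.e. 284·197 ≡ 0 (mod 394). So 284 is a zero-divisor.

Final answer: YES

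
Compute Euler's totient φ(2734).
φ is multiplicative, with φ(p^e) = p^e − p^(e−1). Factorise 2734 = 2 · 1367. Then
  φ(2734) = (2 − 1) · (1367 − 1) = 1 · 1366 = 1366.

Final answer: φ(2734) = 1366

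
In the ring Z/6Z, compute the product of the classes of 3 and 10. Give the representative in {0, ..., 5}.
0

Reduce the factors first: 10 ≡ 4 (mod 6), so 3 · 10 ≡ 3 · 4 (mod 6). 3 · 4 = 12. Dividing by 6: 12 = 2·6 + 0. So (3 · 10) mod 6 = 0.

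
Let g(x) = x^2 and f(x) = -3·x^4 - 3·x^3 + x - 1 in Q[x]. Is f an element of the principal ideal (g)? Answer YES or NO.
NO

In Q[x] the ideal (g) consists of all multiples of g, so f ∈ (g) iff g | f, i.e. iff the remainder of f on division by g is 0. Divide f by g (g is monic, so eliminate the leading term of the running remainder at each step):
  leading term -3·x^4: subtract (-3·x^2)·g(x) = -3·x^4, leaving -3·x^3 + x - 1
  leading term -3·x^3: subtract (-3·x)·g(x) = -3·x^3, leaving x - 1
The remainder r(x) = x - 1 ≠ 0 (and deg r < deg g), so g ∤ f, i.e. f ∉ (g).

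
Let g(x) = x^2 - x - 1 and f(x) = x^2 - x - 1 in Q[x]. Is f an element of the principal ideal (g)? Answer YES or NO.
In Q[x] the ideal (g) consists of all multiples of g, so f ∈ (g) iff g | f, i.e. iff the remainder of f on division by g is 0. Divide f by g (g is monic, so eliminate the leading term of the running remainder at each step):
  leading term x^2: subtract (1)·g(x) = x^2 - x - 1, leaving 0
The remainder is 0, so f(x) = g(x) · h(x) with h(x) = 1. Hence g | f, i.e. f ∈ (g).

Final answer: YES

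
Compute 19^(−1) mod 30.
19^(−1) ≡ 19 (mod 30)

Apply the extended Euclidean algorithm to (30, 19), tracking rows (r, s, t) with s·30 + t·19 = r. Each division r_prev = q·r_cur + r_new produces the new row as (previous row) − q·(current row):
  row A: (30, 1, 0)   [1·30 + 0·19 = 30]
  row B: (19, 0, 1)   [0·30 + 1·19 = 19]
  30 = 1·19 + 11   → row C = row A − 1·row B = (11, 1, −1)   [check: 1·30 − 1·19 = 11]
  19 = 1·11 + 8   → row D = row B − 1·row C = (8, −1, 2)   [check: −1·30 + 2·19 = 8]
  11 = 1·8 + 3   → row E = row C − 1·row D = (3, 2, −3)   [check: 2·30 − 3·19 = 3]
  8 = 2·3 + 2   → row F = row D − 2·row E = (2, −5, 8)   [check: −5·30 + 8·19 = 2]
  3 = 1·2 + 1   → row G = row E − 1·row F = (1, 7, −11)   [check: 7·30 − 11·19 = 1]
  2 = 2·1 + 0   → remainder 0, stop. gcd = 1 (last nonzero row G).
The gcd is 1, so 19 is invertible mod 30. The last nonzero row gives 7·30 − 11·19 = 1, so t = −11. So 19^(−1) ≡ −11 ≡ 19 (mod 30). Verify: 19 · 19 = 361 ≡ 1 (mod 30). ✓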